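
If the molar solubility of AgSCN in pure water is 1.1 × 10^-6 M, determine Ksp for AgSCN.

Ksp ≈ 1.2 × 10^-12

AgSCN(s) ⇌ Ag^+ + SCN^-
For each mole of AgSCN that dissolves: [Ag^+] = s, [SCN^-] = s.
Ksp = [Ag^+][SCN^-]
Ksp = (s)(s) = s^2
Ksp = (1.1 x 10^-6)^2 = 1.2 x 10^-12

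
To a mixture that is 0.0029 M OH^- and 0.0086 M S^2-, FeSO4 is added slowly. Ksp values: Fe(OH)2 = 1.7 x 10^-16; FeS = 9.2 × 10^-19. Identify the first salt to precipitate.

Each salt begins to precipitate when Q = Ksp, i.e. when [Fe^2+] reaches its threshold.
For Fe(OH)2: 1.7 x 10^-16 = (0.0029)^2 × [Fe^2+]  ⇒  [Fe^2+] = 2.0 x 10^-11 M.
For FeS: 9.2 × 10^-19 = 0.0086 × [Fe^2+]  ⇒  [Fe^2+] = 1.1 × 10^-16 M.
The salt with the lower threshold [Fe^2+] precipitates first: FeS.

FeS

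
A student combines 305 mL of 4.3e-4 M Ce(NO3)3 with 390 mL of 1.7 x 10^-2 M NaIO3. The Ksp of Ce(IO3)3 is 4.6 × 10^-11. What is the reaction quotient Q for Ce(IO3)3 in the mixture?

Q ≈ 1.6e-10

Total volume = 305 + 390 = 695 mL.
[Ce^3+] = 4.3 x 10^-4 × (305/695) = 1.89 × 10^-4 M
[IO3^-] = 1.7 × 10^-2 × (390/695) = 9.54 × 10^-3 M
Ce(IO3)3(s) ⇌ Ce^3+(aq) + 3 IO3^-(aq), so Q = [Ce^3+][IO3^-]^3
Q = (1.89 x 10^-4)(9.54 x 10^-3)^3 = 1.6 x 10^-10
Q > Ksp, so Ce(IO3)3 will precipitate.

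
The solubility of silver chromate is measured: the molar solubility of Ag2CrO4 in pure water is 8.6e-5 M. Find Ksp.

Ag2CrO4(s) ⇌ 2 Ag^+(aq) + CrO4^2-(aq)
For each mole of Ag2CrO4 that dissolves: [Ag^+] = 2s, [CrO4^2-] = s.
Ksp = [Ag^+]^2[CrO4^2-]
Ksp = (2s)^2s = 4s^3
Ksp = 4 × (8.6 × 10^-5)^3 = 2.5 x 10^-12

2.5e-12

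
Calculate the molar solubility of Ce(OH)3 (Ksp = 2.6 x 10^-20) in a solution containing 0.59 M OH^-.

Ce(OH)3(s) <=> Ce^3+ + 3 OH^-
Ksp = [Ce^3+][OH^-]^3
If s mol/L dissolves here, [Ce^3+] = s, [OH^-] = 0.59 + 3s ≈ 0.59 (common-ion effect: OH^- is already 0.59 M).
Ksp ≈ s × (0.59)^3
s = 1.3 x 10^-19 M
Check: 3s = 3.8 × 10^-19 ≪ 0.59, so the approximation is valid.

1.3e-19 M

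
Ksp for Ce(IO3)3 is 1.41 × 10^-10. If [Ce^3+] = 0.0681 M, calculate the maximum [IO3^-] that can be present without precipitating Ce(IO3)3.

Ce(IO3)3(s) <=> Ce^3+ + 3 IO3^-
Ksp = [Ce^3+][IO3^-]^3
Precipitation begins when Q = Ksp. With [Ce^3+] = 0.0681 M:
1.41 × 10^-10 = (0.0681) × [IO3^-]^3
[IO3^-] = (1.41 × 10^-10 / 6.81 × 10^-2)^(1/3) = 1.27 × 10^-3 M

[IO3^-] ≈ 1.27 × 10^-3 M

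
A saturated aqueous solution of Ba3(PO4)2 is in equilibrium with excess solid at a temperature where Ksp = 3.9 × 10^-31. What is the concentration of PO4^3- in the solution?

[PO4^3-] = 6.5 x 10^-7 M

Ba3(PO4)2(s) <=> 3 Ba^2+ + 2 PO4^3-
Ksp = [Ba^2+]^3[PO4^3-]^2
Let s = molar solubility. Then [Ba^2+] = 3s and [PO4^3-] = 2s.
Ksp = (3s)^3(2s)^2 = 108s^5
s = (3.9 × 10^-31 / 108)^(1/5) = 3.25 x 10^-7 M
[PO4^3-] = 2s = 6.5 × 10^-7 M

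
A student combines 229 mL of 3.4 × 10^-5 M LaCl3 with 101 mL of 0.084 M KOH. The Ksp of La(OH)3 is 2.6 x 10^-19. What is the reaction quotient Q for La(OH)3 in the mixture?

Total volume = 229 + 101 = 330 mL.
[La^3+] = 3.4 x 10^-5 × (229/330) = 2.36 × 10^-5 M
[OH^-] = 8.4 × 10^-2 × (101/330) = 2.57 × 10^-2 M
La(OH)3(s) ⇌ La^3+(aq) + 3 OH^-(aq), so Q = [La^3+][OH^-]^3
Q = (2.36 x 10^-5)(2.57 × 10^-2)^3 = 4.0 × 10^-10
Q > Ksp, so La(OH)3 will precipitate.

Q = 4.0 × 10^-10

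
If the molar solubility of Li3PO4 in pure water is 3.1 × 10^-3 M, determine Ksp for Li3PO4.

Li3PO4(s) <=> 3 Li^+ + PO4^3-
With molar solubility s: [Li^+] = 3s, [PO4^3-] = s.
Ksp = [Li^+]^3[PO4^3-]
Ksp = (3s)^3s = 27s^4
Ksp = 27 × (3.1 x 10^-3)^4 = 2.5 × 10^-9

2.5e-9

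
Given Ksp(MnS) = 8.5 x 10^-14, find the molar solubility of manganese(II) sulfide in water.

MnS(s) ⇌ Mn^2+(aq) + S^2-(aq)
Ksp = [Mn^2+][S^2-]
Let s = molar solubility. Then [Mn^2+] = s and [S^2-] = s.
Ksp = s × s = s^2
s = (8.5 x 10^-14)^(1/2) = 2.9 × 10^-7 M

s ≈ 2.9 × 10^-7 M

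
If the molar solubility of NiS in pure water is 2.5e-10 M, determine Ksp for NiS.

6.3 × 10^-20

NiS(s) ⇌ Ni^2+(aq) + S^2-(aq)
With molar solubility s: [Ni^2+] = s, [S^2-] = s.
Ksp = [Ni^2+][S^2-]
Ksp = s^2
With s = 2.5 × 10^-10: Ksp = 6.3 × 10^-20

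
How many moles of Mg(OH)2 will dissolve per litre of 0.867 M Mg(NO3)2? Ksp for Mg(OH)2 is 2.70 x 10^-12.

s ≈ 8.82 x 10^-7 M

Mg(OH)2(s) ⇌ Mg^2+ + 2 OH^-
Ksp = [Mg^2+][OH^-]^2
Let s = moles of Mg(OH)2 that dissolve per litre. [Mg^2+] = 0.867 + s ≈ 0.867, [OH^-] = 2s (common-ion effect: Mg^2+ is already 0.867 M).
Ksp ≈ 0.867 × (2s)^2
s = 8.82 x 10^-7 M
Check: s = 8.8 × 10^-7 ≪ 0.867, so the approximation is valid.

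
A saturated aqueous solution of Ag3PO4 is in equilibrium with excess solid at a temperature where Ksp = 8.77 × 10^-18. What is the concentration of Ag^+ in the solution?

Ag3PO4(s) ⇌ 3 Ag^+(aq) + PO4^3-(aq)
Ksp = [Ag^+]^3[PO4^3-]
Let s = molar solubility. Then [Ag^+] = 3s and [PO4^3-] = s.
So Ksp = (3s)^3 × s = 27s^4
s^4 = 8.77 × 10^-18 / 27, so s = 2.387 × 10^-5 M
[Ag^+] = 3s = 7.16 x 10^-5 M

7.16e-5 M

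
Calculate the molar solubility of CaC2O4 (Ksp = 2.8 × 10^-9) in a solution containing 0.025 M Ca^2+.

CaC2O4(s) ⇌ Ca^2+(aq) + C2O4^2-(aq)
Ksp = [Ca^2+][C2O4^2-]
If s mol/L dissolves here, [Ca^2+] = 0.025 + s ≈ 0.025, [C2O4^2-] = s (since the Ca^2+ already present dominates).
Ksp ≈ 0.025 × s
s = 1.1 × 10^-7 M
Check: s = 1.1 × 10^-7 ≪ 0.025, so the approximation is valid.

s = 1.1 × 10^-7 M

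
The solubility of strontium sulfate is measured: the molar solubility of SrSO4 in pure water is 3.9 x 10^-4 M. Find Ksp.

Ksp ≈ 1.5 x 10^-7

SrSO4(s) <=> Sr^2+(aq) + SO4^2-(aq)
For each mole of SrSO4 that dissolves: [Sr^2+] = s, [SO4^2-] = s.
Ksp = [Sr^2+][SO4^2-]
Ksp = s × s = s^2
With s = 3.9 x 10^-4: Ksp = 1.5 × 10^-7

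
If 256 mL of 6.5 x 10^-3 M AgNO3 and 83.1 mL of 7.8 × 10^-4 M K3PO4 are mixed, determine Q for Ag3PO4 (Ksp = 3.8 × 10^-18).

Q = 2.3e-11

Total volume = 256 + 83.1 = 339.1 mL.
[Ag^+] = 6.5 × 10^-3 × (256/339.1) = 4.91 x 10^-3 M
[PO4^3-] = 7.8 × 10^-4 × (83.1/339.1) = 1.91 × 10^-4 M
Ag3PO4(s) ⇌ 3 Ag^+(aq) + PO4^3-(aq), so Q = [Ag^+]^3[PO4^3-]
Q = (4.91 x 10^-3)^3(1.91 × 10^-4) = 2.3 × 10^-11
Q > Ksp, so Ag3PO4 will precipitate.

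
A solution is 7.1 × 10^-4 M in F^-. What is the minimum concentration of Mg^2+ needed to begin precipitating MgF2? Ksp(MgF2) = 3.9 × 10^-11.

MgF2(s) ⇌ Mg^2+(aq) + 2 F^-(aq)
Ksp = [Mg^2+][F^-]^2
Precipitation begins when Q = Ksp. With [F^-] = 7.1 × 10^-4 M:
3.9 × 10^-11 = (7.1 × 10^-4)^2 × [Mg^2+]
[Mg^2+] = (3.9 × 10^-11 / 5.04 x 10^-7) = 7.7 × 10^-5 M

[Mg^2+] = 7.7e-5 M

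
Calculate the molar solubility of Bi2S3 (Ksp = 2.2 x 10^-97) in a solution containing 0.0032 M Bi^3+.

Bi2S3(s) <=> 2 Bi^3+ + 3 S^2-
Ksp = [Bi^3+]^2[S^2-]^3
If s mol/L dissolves here, [Bi^3+] = 0.0032 + 2s ≈ 0.0032, [S^2-] = 3s (common-ion effect: Bi^3+ is already 0.0032 M).
Ksp ≈ (0.0032)^2 × (3s)^3
s = 9.3 × 10^-32 M
Check: 2s = 1.9 × 10^-31 ≪ 0.0032, so the approximation is valid.

9.3e-32 M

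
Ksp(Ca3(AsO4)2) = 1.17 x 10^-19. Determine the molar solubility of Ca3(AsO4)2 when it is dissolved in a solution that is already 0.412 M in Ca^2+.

s = 6.47 x 10^-10 M

Ca3(AsO4)2(s) ⇌ 3 Ca^2+(aq) + 2 AsO4^3-(aq)
Ksp = [Ca^2+]^3[AsO4^3-]^2
Let s be the molar solubility in this solution. [Ca^2+] = 0.412 + 3s ≈ 0.412, [AsO4^3-] = 2s (common-ion effect: Ca^2+ is already 0.412 M).
Ksp ≈ (0.412)^3 × (2s)^2
s = 6.47 x 10^-10 M
Check: 3s = 1.9 x 10^-9 ≪ 0.412, so the approximation is valid.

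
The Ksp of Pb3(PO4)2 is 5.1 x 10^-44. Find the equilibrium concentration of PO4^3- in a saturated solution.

[PO4^3-] = 1.7 × 10^-9 M

Pb3(PO4)2(s) ⇌ 3 Pb^2+ + 2 PO4^3-
Ksp = [Pb^2+]^3[PO4^3-]^2
With molar solubility s: [Pb^2+] = 3s, [PO4^3-] = 2s.
So Ksp = (3s)^3 × (2s)^2 = 108s^5
s = (5.1 x 10^-44 / 108)^(1/5) = 8.61 × 10^-10 M
[PO4^3-] = 2s = 1.7 x 10^-9 M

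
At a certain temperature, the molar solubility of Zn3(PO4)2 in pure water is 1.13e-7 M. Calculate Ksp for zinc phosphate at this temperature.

Zn3(PO4)2(s) <=> 3 Zn^2+(aq) + 2 PO4^3-(aq)
For each mole of Zn3(PO4)2 that dissolves: [Zn^2+] = 3s, [PO4^3-] = 2s.
Ksp = [Zn^2+]^3[PO4^3-]^2
Substituting: Ksp = (3s)^3(2s)^2 = 108s^5
Ksp = 108 × (1.13 × 10^-7)^5 = 1.99 x 10^-33

Ksp ≈ 1.99 × 10^-33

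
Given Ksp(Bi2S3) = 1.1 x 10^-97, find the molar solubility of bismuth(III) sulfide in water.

Bi2S3(s) ⇌ 2 Bi^3+(aq) + 3 S^2-(aq)
Ksp = [Bi^3+]^2[S^2-]^3
With molar solubility s: [Bi^3+] = 2s, [S^2-] = 3s.
Ksp = (2s)^2(3s)^3 = 108s^5
s = (1.1 x 10^-97 / 108)^(1/5) = 1.6 x 10^-20 M

1.6e-20 M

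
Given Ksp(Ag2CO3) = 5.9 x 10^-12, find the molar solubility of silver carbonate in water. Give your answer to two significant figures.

s = 1.1 x 10^-4 M

Ag2CO3(s) ⇌ 2 Ag^+ + CO3^2-
Ksp = [Ag^+]^2[CO3^2-]
With molar solubility s: [Ag^+] = 2s, [CO3^2-] = s.
Substituting: Ksp = (2s)^2s = 4s^3
Solving, s = (5.9 x 10^-12/4)^(1/3) = 1.1 × 10^-4 M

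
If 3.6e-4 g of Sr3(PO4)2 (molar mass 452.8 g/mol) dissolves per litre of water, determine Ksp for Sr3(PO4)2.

Molar solubility s = (3.6 × 10^-4 g/L) / (452.8 g/mol) = 7.95 × 10^-7 M.
Sr3(PO4)2(s) <=> 3 Sr^2+(aq) + 2 PO4^3-(aq)
With molar solubility s: [Sr^2+] = 3s, [PO4^3-] = 2s.
Ksp = [Sr^2+]^3[PO4^3-]^2
So Ksp = (3s)^3 × (2s)^2 = 108s^5
With s = 7.95 × 10^-7: Ksp = 3.4 × 10^-29

Ksp = 3.4 × 10^-29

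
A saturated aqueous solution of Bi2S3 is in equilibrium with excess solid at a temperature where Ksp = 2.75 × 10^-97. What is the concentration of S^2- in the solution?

[S^2-] ≈ 5.73 × 10^-20 M

Bi2S3(s) ⇌ 2 Bi^3+(aq) + 3 S^2-(aq)
Ksp = [Bi^3+]^2[S^2-]^3
For each mole of Bi2S3 that dissolves: [Bi^3+] = 2s, [S^2-] = 3s.
Substituting: Ksp = (2s)^2(3s)^3 = 108s^5
Solving, s = (2.75 × 10^-97/108)^(1/5) = 1.911 x 10^-20 M
[S^2-] = 3s = 5.73 × 10^-20 M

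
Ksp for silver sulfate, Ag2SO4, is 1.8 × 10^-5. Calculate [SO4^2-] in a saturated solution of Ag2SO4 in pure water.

[SO4^2-] ≈ 1.7 × 10^-2 M

Ag2SO4(s) ⇌ 2 Ag^+ + SO4^2-
Ksp = [Ag^+]^2[SO4^2-]
For each mole of Ag2SO4 that dissolves: [Ag^+] = 2s, [SO4^2-] = s.
Ksp = (2s)^2s = 4s^3
s^3 = 1.8 × 10^-5 / 4, so s = 1.65 × 10^-2 M
[SO4^2-] = s = 1.7 × 10^-2 M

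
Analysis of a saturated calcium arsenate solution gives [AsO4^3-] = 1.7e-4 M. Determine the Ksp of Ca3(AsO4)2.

Ca3(AsO4)2(s) ⇌ 3 Ca^2+(aq) + 2 AsO4^3-(aq)
Stoichiometry gives [Ca^2+] = (3/2)[AsO4^3-] = 2.55 × 10^-4 M.
Ksp = [Ca^2+]^3[AsO4^3-]^2
Ksp = (2.55 × 10^-4)^3 × (1.7 x 10^-4)^2 = 4.8 × 10^-19

Ksp ≈ 4.8 × 10^-19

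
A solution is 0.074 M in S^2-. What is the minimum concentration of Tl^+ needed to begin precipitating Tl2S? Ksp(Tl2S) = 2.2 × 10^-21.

[Tl^+] ≈ 1.7 × 10^-10 M

Tl2S(s) ⇌ 2 Tl^+ + S^2-
Ksp = [Tl^+]^2[S^2-]
Precipitation begins when Q = Ksp. With [S^2-] = 0.074 M:
2.2 × 10^-21 = (0.074) × [Tl^+]^2
[Tl^+] = (2.2 × 10^-21 / 7.4 x 10^-2)^(1/2) = 1.7 × 10^-10 M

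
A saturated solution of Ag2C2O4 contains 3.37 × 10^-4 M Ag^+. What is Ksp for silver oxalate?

Ag2C2O4(s) ⇌ 2 Ag^+ + C2O4^2-
Stoichiometry gives [C2O4^2-] = (1/2)[Ag^+] = 1.685 x 10^-4 M.
Ksp = [Ag^+]^2[C2O4^2-]
Ksp = (3.37 × 10^-4)^2 × 1.685 × 10^-4 = 1.91 × 10^-11

Ksp ≈ 1.91 × 10^-11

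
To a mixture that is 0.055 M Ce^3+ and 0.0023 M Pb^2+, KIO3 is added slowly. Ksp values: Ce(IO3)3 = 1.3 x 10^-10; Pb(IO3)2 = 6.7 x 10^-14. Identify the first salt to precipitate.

Pb(IO3)2

Precipitation of each salt starts when its ion product equals its Ksp.
For Ce(IO3)3: 1.3 x 10^-10 = 0.055 × [IO3^-]^3  ⇒  [IO3^-] = 1.3 × 10^-3 M.
For Pb(IO3)2: 6.7 x 10^-14 = 0.0023 × [IO3^-]^2  ⇒  [IO3^-] = 5.4 x 10^-6 M.
The salt with the lower threshold [IO3^-] precipitates first: Pb(IO3)2.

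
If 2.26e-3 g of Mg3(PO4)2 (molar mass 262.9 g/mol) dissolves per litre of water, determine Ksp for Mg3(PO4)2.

Ksp ≈ 5.07e-24

Molar solubility s = (2.26 × 10^-3 g/L) / (262.9 g/mol) = 8.596 × 10^-6 M.
Mg3(PO4)2(s) <=> 3 Mg^2+(aq) + 2 PO4^3-(aq)
Let s = molar solubility. Then [Mg^2+] = 3s and [PO4^3-] = 2s.
Ksp = [Mg^2+]^3[PO4^3-]^2
Ksp = (3s)^3(2s)^2 = 108s^5
With s = 8.596 × 10^-6: Ksp = 5.07 × 10^-24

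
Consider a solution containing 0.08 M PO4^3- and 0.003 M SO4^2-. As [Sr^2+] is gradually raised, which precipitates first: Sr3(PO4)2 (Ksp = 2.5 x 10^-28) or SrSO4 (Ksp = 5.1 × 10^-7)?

Sr3(PO4)2

Each salt begins to precipitate when Q = Ksp, i.e. when [Sr^2+] reaches its threshold.
For Sr3(PO4)2: 2.5 x 10^-28 = (0.08)^2 × [Sr^2+]^3  ⇒  [Sr^2+] = 3.4 x 10^-9 M.
For SrSO4: 5.1 × 10^-7 = 0.003 × [Sr^2+]  ⇒  [Sr^2+] = 1.7 × 10^-4 M.
The salt with the lower threshold [Sr^2+] precipitates first: Sr3(PO4)2.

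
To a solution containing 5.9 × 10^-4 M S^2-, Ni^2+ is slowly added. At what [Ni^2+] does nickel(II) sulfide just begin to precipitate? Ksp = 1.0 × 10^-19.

[Ni^2+] = 1.7 x 10^-16 M

NiS(s) ⇌ Ni^2+ + S^2-
Ksp = [Ni^2+][S^2-]
Precipitation begins when Q = Ksp. With [S^2-] = 5.9 × 10^-4 M:
1.0 × 10^-19 = (5.9 × 10^-4) × [Ni^2+]
[Ni^2+] = (1.0 × 10^-19 / 5.9 × 10^-4) = 1.7 × 10^-16 M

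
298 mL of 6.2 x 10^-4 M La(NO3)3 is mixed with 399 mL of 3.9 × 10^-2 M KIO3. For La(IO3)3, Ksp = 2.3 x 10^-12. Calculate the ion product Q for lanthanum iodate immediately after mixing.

Total volume = 298 + 399 = 697 mL.
[La^3+] = 6.2 × 10^-4 × (298/697) = 2.65 × 10^-4 M
[IO3^-] = 3.9 x 10^-2 × (399/697) = 2.23 × 10^-2 M
La(IO3)3(s) <=> La^3+(aq) + 3 IO3^-(aq), so Q = [La^3+][IO3^-]^3
Q = (2.65 × 10^-4)(2.23 x 10^-2)^3 = 2.9 x 10^-9
Q > Ksp, so La(IO3)3 will precipitate.

Q ≈ 2.9 × 10^-9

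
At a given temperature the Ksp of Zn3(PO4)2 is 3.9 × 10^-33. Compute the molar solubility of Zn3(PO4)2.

Zn3(PO4)2(s) ⇌ 3 Zn^2+(aq) + 2 PO4^3-(aq)
Ksp = [Zn^2+]^3[PO4^3-]^2
With molar solubility s: [Zn^2+] = 3s, [PO4^3-] = 2s.
Substituting: Ksp = (3s)^3(2s)^2 = 108s^5
Solving, s = (3.9 × 10^-33/108)^(1/5) = 1.3 × 10^-7 M

s ≈ 1.3e-7 M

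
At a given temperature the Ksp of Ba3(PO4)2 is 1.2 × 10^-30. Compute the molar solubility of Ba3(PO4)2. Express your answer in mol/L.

Ba3(PO4)2(s) ⇌ 3 Ba^2+(aq) + 2 PO4^3-(aq)
Ksp = [Ba^2+]^3[PO4^3-]^2
For each mole of Ba3(PO4)2 that dissolves: [Ba^2+] = 3s, [PO4^3-] = 2s.
Substituting: Ksp = (3s)^3(2s)^2 = 108s^5
Solving, s = (1.2 × 10^-30/108)^(1/5) = 4.1 × 10^-7 M

s = 4.1 × 10^-7 M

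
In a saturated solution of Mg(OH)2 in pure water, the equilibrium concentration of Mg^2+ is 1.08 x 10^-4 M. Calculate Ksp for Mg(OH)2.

Mg(OH)2(s) ⇌ Mg^2+(aq) + 2 OH^-(aq)
Stoichiometry gives [OH^-] = (2/1)[Mg^2+] = 2.160 × 10^-4 M.
Ksp = [Mg^2+][OH^-]^2
Ksp = 1.08 × 10^-4 × (2.160 × 10^-4)^2 = 5.04 × 10^-12

Ksp ≈ 5.04 × 10^-12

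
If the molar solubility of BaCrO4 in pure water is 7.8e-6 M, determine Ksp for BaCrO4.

6.1 × 10^-11

BaCrO4(s) <=> Ba^2+ + CrO4^2-
If s mol/L of BaCrO4 dissolves, [Ba^2+] = s and [CrO4^2-] = s.
Ksp = [Ba^2+][CrO4^2-]
Ksp = s^2
With s = 7.8 x 10^-6: Ksp = 6.1 x 10^-11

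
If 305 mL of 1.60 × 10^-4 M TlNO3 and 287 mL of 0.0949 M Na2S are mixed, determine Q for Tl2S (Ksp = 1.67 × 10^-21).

Total volume = 305 + 287 = 592 mL.
[Tl^+] = 1.60 x 10^-4 × (305/592) = 8.243 × 10^-5 M
[S^2-] = 9.49 x 10^-2 × (287/592) = 4.601 × 10^-2 M
Tl2S(s) <=> 2 Tl^+ + S^2-, so Q = [Tl^+]^2[S^2-]
Q = (8.243 × 10^-5)^2(4.601 x 10^-2) = 3.13 × 10^-10
Q > Ksp, so Tl2S will precipitate.

Q = 3.13 × 10^-10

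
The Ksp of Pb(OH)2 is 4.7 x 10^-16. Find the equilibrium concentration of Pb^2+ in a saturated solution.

Pb(OH)2(s) ⇌ Pb^2+(aq) + 2 OH^-(aq)
Ksp = [Pb^2+][OH^-]^2
With molar solubility s: [Pb^2+] = s, [OH^-] = 2s.
Ksp = s(2s)^2 = 4s^3
s = (4.7 x 10^-16 / 4)^(1/3) = 4.90 x 10^-6 M
[Pb^2+] = s = 4.9 × 10^-6 M

4.9e-6 M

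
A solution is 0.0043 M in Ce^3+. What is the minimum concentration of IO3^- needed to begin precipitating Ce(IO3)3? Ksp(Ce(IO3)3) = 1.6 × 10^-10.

3.3 × 10^-3 M

Ce(IO3)3(s) ⇌ Ce^3+ + 3 IO3^-
Ksp = [Ce^3+][IO3^-]^3
Precipitation begins when Q = Ksp. With [Ce^3+] = 0.0043 M:
1.6 × 10^-10 = (0.0043) × [IO3^-]^3
[IO3^-] = (1.6 × 10^-10 / 4.3 x 10^-3)^(1/3) = 3.3 × 10^-3 M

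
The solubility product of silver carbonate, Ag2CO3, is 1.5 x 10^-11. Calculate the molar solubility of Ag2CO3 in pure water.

s ≈ 1.6 × 10^-4 M

Ag2CO3(s) ⇌ 2 Ag^+(aq) + CO3^2-(aq)
Ksp = [Ag^+]^2[CO3^2-]
With molar solubility s: [Ag^+] = 2s, [CO3^2-] = s.
Substituting: Ksp = (2s)^2s = 4s^3
Solving, s = (1.5 x 10^-11/4)^(1/3) = 1.6 x 10^-4 M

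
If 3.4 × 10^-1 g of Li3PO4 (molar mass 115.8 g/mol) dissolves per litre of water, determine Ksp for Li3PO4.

Molar solubility s = (3.4 x 10^-1 g/L) / (115.8 g/mol) = 2.94 × 10^-3 M.
Li3PO4(s) ⇌ 3 Li^+(aq) + PO4^3-(aq)
If s mol/L of Li3PO4 dissolves, [Li^+] = 3s and [PO4^3-] = s.
Ksp = [Li^+]^3[PO4^3-]
Substituting: Ksp = (3s)^3s = 27s^4
With s = 2.94 × 10^-3: Ksp = 2.0 × 10^-9

2.0 × 10^-9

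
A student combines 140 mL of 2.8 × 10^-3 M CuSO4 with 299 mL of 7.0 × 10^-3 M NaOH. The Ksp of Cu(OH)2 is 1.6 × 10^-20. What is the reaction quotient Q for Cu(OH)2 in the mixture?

Q ≈ 2.0e-8

Total volume = 140 + 299 = 439 mL.
[Cu^2+] = 2.8 x 10^-3 × (140/439) = 8.93 × 10^-4 M
[OH^-] = 7.0 × 10^-3 × (299/439) = 4.77 × 10^-3 M
Cu(OH)2(s) ⇌ Cu^2+(aq) + 2 OH^-(aq), so Q = [Cu^2+][OH^-]^2
Q = (8.93 x 10^-4)(4.77 × 10^-3)^2 = 2.0 × 10^-8
Q > Ksp, so Cu(OH)2 will precipitate.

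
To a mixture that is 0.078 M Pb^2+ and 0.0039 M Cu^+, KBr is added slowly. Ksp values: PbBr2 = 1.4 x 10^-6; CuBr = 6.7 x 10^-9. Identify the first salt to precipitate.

Each salt begins to precipitate when Q = Ksp, i.e. when [Br^-] reaches its threshold.
For PbBr2: 1.4 x 10^-6 = 0.078 × [Br^-]^2  ⇒  [Br^-] = 4.2 × 10^-3 M.
For CuBr: 6.7 x 10^-9 = 0.0039 × [Br^-]  ⇒  [Br^-] = 1.7 × 10^-6 M.
The salt with the lower threshold [Br^-] precipitates first: CuBr.

CuBr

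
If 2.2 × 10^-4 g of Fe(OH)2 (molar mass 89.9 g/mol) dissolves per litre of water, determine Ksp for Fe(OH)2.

Molar solubility s = (2.2 x 10^-4 g/L) / (89.9 g/mol) = 2.45 × 10^-6 M.
Fe(OH)2(s) ⇌ Fe^2+ + 2 OH^-
Let s = molar solubility. Then [Fe^2+] = s and [OH^-] = 2s.
Ksp = [Fe^2+][OH^-]^2
So Ksp = s × (2s)^2 = 4s^3
With s = 2.45 × 10^-6: Ksp = 5.9 × 10^-17

5.9e-17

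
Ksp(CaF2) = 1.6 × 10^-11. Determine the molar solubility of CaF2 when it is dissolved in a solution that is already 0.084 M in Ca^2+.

s = 6.9e-6 M

CaF2(s) ⇌ Ca^2+(aq) + 2 F^-(aq)
Ksp = [Ca^2+][F^-]^2
Let s be the molar solubility in this solution. [Ca^2+] = 0.084 + s ≈ 0.084, [F^-] = 2s (Ksp is small, so little additional dissolves).
Ksp ≈ 0.084 × (2s)^2
s = 6.9 × 10^-6 M
Check: s = 6.9 x 10^-6 ≪ 0.084, so the approximation is valid.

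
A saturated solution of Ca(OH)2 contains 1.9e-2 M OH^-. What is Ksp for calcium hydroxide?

Ksp ≈ 3.4 × 10^-6

Ca(OH)2(s) ⇌ Ca^2+ + 2 OH^-
Stoichiometry gives [Ca^2+] = (1/2)[OH^-] = 9.50 × 10^-3 M.
Ksp = [Ca^2+][OH^-]^2
Ksp = 9.50 × 10^-3 × (1.9 × 10^-2)^2 = 3.4 × 10^-6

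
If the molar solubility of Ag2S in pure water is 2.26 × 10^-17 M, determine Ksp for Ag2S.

Ksp ≈ 4.62 x 10^-50

Ag2S(s) ⇌ 2 Ag^+(aq) + S^2-(aq)
Let s = molar solubility. Then [Ag^+] = 2s and [S^2-] = s.
Ksp = [Ag^+]^2[S^2-]
Substituting: Ksp = (2s)^2s = 4s^3
With s = 2.26 × 10^-17: Ksp = 4.62 × 10^-50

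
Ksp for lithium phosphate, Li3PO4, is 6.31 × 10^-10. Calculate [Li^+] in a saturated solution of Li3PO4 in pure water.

Li3PO4(s) <=> 3 Li^+(aq) + PO4^3-(aq)
Ksp = [Li^+]^3[PO4^3-]
If s mol/L of Li3PO4 dissolves, [Li^+] = 3s and [PO4^3-] = s.
Substituting: Ksp = (3s)^3s = 27s^4
Solving, s = (6.31 × 10^-10/27)^(1/4) = 2.199 × 10^-3 M
[Li^+] = 3s = 6.60 × 10^-3 M

[Li^+] = 6.60 × 10^-3 M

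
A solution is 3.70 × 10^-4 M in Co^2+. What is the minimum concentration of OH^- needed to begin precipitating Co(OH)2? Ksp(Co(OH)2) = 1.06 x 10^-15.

Co(OH)2(s) ⇌ Co^2+ + 2 OH^-
Ksp = [Co^2+][OH^-]^2
Precipitation begins when Q = Ksp. With [Co^2+] = 3.70 × 10^-4 M:
1.06 x 10^-15 = (3.70 × 10^-4) × [OH^-]^2
[OH^-] = (1.06 x 10^-15 / 3.70 x 10^-4)^(1/2) = 1.69 x 10^-6 M

[OH^-] = 1.69e-6 M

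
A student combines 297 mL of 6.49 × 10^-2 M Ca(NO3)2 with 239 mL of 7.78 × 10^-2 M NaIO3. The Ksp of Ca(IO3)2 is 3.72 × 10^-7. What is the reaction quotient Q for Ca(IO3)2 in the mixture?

Q = 4.33e-5

Total volume = 297 + 239 = 536 mL.
[Ca^2+] = 6.49 × 10^-2 × (297/536) = 3.596 × 10^-2 M
[IO3^-] = 7.78 × 10^-2 × (239/536) = 3.469 x 10^-2 M
Ca(IO3)2(s) ⇌ Ca^2+ + 2 IO3^-, so Q = [Ca^2+][IO3^-]^2
Q = (3.596 x 10^-2)(3.469 × 10^-2)^2 = 4.33 x 10^-5
Q > Ksp, so Ca(IO3)2 will precipitate.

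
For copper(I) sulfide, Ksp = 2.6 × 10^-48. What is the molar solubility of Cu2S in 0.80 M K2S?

s = 9.0 x 10^-25 M

Cu2S(s) ⇌ 2 Cu^+ + S^2-
Ksp = [Cu^+]^2[S^2-]
Let s = moles of Cu2S that dissolve per litre. [Cu^+] = 2s, [S^2-] = 0.80 + s ≈ 0.80 (since S^2- from K2S dominates).
Ksp ≈ (2s)^2 × 0.80
s = 9.0 × 10^-25 M
Check: s = 9.0 x 10^-25 ≪ 0.80, so the approximation is valid.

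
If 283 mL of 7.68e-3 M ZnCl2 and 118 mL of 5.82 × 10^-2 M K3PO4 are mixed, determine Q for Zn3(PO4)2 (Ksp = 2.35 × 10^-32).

4.67 × 10^-11

Total volume = 283 + 118 = 401 mL.
[Zn^2+] = 7.68 x 10^-3 × (283/401) = 5.420 x 10^-3 M
[PO4^3-] = 5.82 x 10^-2 × (118/401) = 1.713 x 10^-2 M
Zn3(PO4)2(s) ⇌ 3 Zn^2+ + 2 PO4^3-, so Q = [Zn^2+]^3[PO4^3-]^2
Q = (5.420 × 10^-3)^3(1.713 x 10^-2)^2 = 4.67 × 10^-11
Q > Ksp, so Zn3(PO4)2 will precipitate.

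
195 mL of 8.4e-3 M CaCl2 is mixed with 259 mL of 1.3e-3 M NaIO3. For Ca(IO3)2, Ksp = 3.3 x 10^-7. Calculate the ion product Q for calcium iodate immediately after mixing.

Q = 2.0 x 10^-9

Total volume = 195 + 259 = 454 mL.
[Ca^2+] = 8.4 × 10^-3 × (195/454) = 3.61 x 10^-3 M
[IO3^-] = 1.3 × 10^-3 × (259/454) = 7.42 × 10^-4 M
Ca(IO3)2(s) ⇌ Ca^2+ + 2 IO3^-, so Q = [Ca^2+][IO3^-]^2
Q = (3.61 x 10^-3)(7.42 × 10^-4)^2 = 2.0 × 10^-9
Q < Ksp, so no precipitate of Ca(IO3)2 forms.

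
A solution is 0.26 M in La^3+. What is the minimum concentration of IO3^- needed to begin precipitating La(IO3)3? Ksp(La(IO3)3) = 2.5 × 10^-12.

2.1 x 10^-4 M

La(IO3)3(s) ⇌ La^3+ + 3 IO3^-
Ksp = [La^3+][IO3^-]^3
Precipitation begins when Q = Ksp. With [La^3+] = 0.26 M:
2.5 × 10^-12 = (0.26) × [IO3^-]^3
[IO3^-] = (2.5 × 10^-12 / 2.6 × 10^-1)^(1/3) = 2.1 × 10^-4 M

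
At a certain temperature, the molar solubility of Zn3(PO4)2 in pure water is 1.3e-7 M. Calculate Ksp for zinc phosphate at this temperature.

Zn3(PO4)2(s) ⇌ 3 Zn^2+ + 2 PO4^3-
For each mole of Zn3(PO4)2 that dissolves: [Zn^2+] = 3s, [PO4^3-] = 2s.
Ksp = [Zn^2+]^3[PO4^3-]^2
Ksp = (3s)^3(2s)^2 = 108s^5
Ksp = 108 × (1.3 x 10^-7)^5 = 4.0 × 10^-33

Ksp = 4.0 × 10^-33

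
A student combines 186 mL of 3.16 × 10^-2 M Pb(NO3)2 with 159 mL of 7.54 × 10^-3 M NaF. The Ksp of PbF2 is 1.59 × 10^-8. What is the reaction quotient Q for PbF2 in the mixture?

Total volume = 186 + 159 = 345 mL.
[Pb^2+] = 3.16 x 10^-2 × (186/345) = 1.704 × 10^-2 M
[F^-] = 7.54 × 10^-3 × (159/345) = 3.475 x 10^-3 M
PbF2(s) ⇌ Pb^2+(aq) + 2 F^-(aq), so Q = [Pb^2+][F^-]^2
Q = (1.704 x 10^-2)(3.475 x 10^-3)^2 = 2.06 × 10^-7
Q > Ksp, so PbF2 will precipitate.

2.06 x 10^-7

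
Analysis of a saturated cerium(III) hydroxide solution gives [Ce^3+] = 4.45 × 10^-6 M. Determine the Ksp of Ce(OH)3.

Ce(OH)3(s) ⇌ Ce^3+ + 3 OH^-
Stoichiometry gives [OH^-] = (3/1)[Ce^3+] = 1.335 x 10^-5 M.
Ksp = [Ce^3+][OH^-]^3
Ksp = 4.45 × 10^-6 × (1.335 × 10^-5)^3 = 1.06 x 10^-20

1.06 × 10^-20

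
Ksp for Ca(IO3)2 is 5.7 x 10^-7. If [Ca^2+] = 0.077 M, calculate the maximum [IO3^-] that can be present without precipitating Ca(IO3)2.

[IO3^-] = 2.7 × 10^-3 M

Ca(IO3)2(s) ⇌ Ca^2+ + 2 IO3^-
Ksp = [Ca^2+][IO3^-]^2
Precipitation begins when Q = Ksp. With [Ca^2+] = 0.077 M:
5.7 x 10^-7 = (0.077) × [IO3^-]^2
[IO3^-] = (5.7 x 10^-7 / 7.7 × 10^-2)^(1/2) = 2.7 × 10^-3 M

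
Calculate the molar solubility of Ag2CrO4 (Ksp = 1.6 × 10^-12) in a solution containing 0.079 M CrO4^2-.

Ag2CrO4(s) ⇌ 2 Ag^+(aq) + CrO4^2-(aq)
Ksp = [Ag^+]^2[CrO4^2-]
If s mol/L dissolves here, [Ag^+] = 2s, [CrO4^2-] = 0.079 + s ≈ 0.079 (common-ion effect: CrO4^2- is already 0.079 M).
Ksp ≈ (2s)^2 × 0.079
s = 2.3 × 10^-6 M
Check: s = 2.3 x 10^-6 ≪ 0.079, so the approximation is valid.

2.3 × 10^-6 M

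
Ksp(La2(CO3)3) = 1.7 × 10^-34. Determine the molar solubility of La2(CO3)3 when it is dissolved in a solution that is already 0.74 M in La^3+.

La2(CO3)3(s) ⇌ 2 La^3+(aq) + 3 CO3^2-(aq)
Ksp = [La^3+]^2[CO3^2-]^3
Let s be the molar solubility in this solution. [La^3+] = 0.74 + 2s ≈ 0.74, [CO3^2-] = 3s (common-ion effect: La^3+ is already 0.74 M).
Ksp ≈ (0.74)^2 × (3s)^3
s = 2.3 × 10^-12 M
Check: 2s = 4.5 × 10^-12 ≪ 0.74, so the approximation is valid.

s ≈ 2.3e-12 M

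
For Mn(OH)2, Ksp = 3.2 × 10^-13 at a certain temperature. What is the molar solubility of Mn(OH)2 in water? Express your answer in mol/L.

4.3 × 10^-5 M

Mn(OH)2(s) <=> Mn^2+ + 2 OH^-
Ksp = [Mn^2+][OH^-]^2
With molar solubility s: [Mn^2+] = s, [OH^-] = 2s.
Ksp = s(2s)^2 = 4s^3
s = (3.2 × 10^-13 / 4)^(1/3) = 4.3 × 10^-5 M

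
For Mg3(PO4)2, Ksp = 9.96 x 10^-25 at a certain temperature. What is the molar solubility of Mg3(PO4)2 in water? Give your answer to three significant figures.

6.21 x 10^-6 M

Mg3(PO4)2(s) ⇌ 3 Mg^2+(aq) + 2 PO4^3-(aq)
Ksp = [Mg^2+]^3[PO4^3-]^2
For each mole of Mg3(PO4)2 that dissolves: [Mg^2+] = 3s, [PO4^3-] = 2s.
Ksp = (3s)^3(2s)^2 = 108s^5
s^5 = 9.96 x 10^-25 / 108, so s = 6.21 × 10^-6 M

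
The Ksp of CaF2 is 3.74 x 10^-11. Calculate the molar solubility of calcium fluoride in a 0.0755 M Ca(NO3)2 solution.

CaF2(s) <=> Ca^2+ + 2 F^-
Ksp = [Ca^2+][F^-]^2
Let s = moles of CaF2 that dissolve per litre. [Ca^2+] = 0.0755 + s ≈ 0.0755, [F^-] = 2s (Ksp is small, so little additional dissolves).
Ksp ≈ 0.0755 × (2s)^2
s = 1.11 x 10^-5 M
Check: s = 1.1 × 10^-5 ≪ 0.0755, so the approximation is valid.

1.11 x 10^-5 M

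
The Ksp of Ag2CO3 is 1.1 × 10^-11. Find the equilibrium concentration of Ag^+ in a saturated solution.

Ag2CO3(s) <=> 2 Ag^+ + CO3^2-
Ksp = [Ag^+]^2[CO3^2-]
With molar solubility s: [Ag^+] = 2s, [CO3^2-] = s.
Substituting: Ksp = (2s)^2s = 4s^3
s = (1.1 × 10^-11 / 4)^(1/3) = 1.40 × 10^-4 M
[Ag^+] = 2s = 2.8 × 10^-4 M

2.8 x 10^-4 M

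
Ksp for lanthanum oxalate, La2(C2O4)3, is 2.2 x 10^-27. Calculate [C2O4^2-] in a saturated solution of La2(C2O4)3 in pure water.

La2(C2O4)3(s) ⇌ 2 La^3+ + 3 C2O4^2-
Ksp = [La^3+]^2[C2O4^2-]^3
Let s = molar solubility. Then [La^3+] = 2s and [C2O4^2-] = 3s.
Substituting: Ksp = (2s)^2(3s)^3 = 108s^5
Solving, s = (2.2 x 10^-27/108)^(1/5) = 1.83 × 10^-6 M
[C2O4^2-] = 3s = 5.5 × 10^-6 M

5.5e-6 M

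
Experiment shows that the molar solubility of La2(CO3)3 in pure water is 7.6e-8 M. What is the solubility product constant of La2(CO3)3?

Ksp ≈ 2.7 x 10^-34

La2(CO3)3(s) ⇌ 2 La^3+(aq) + 3 CO3^2-(aq)
With molar solubility s: [La^3+] = 2s, [CO3^2-] = 3s.
Ksp = [La^3+]^2[CO3^2-]^3
Substituting: Ksp = (2s)^2(3s)^3 = 108s^5
Ksp = 108 × (7.6 x 10^-8)^5 = 2.7 × 10^-34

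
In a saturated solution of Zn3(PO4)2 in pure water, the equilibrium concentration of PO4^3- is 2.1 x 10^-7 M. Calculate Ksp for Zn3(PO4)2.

Zn3(PO4)2(s) ⇌ 3 Zn^2+ + 2 PO4^3-
Stoichiometry gives [Zn^2+] = (3/2)[PO4^3-] = 3.15 × 10^-7 M.
Ksp = [Zn^2+]^3[PO4^3-]^2
Ksp = (3.15 × 10^-7)^3 × (2.1 × 10^-7)^2 = 1.4 × 10^-33

1.4 x 10^-33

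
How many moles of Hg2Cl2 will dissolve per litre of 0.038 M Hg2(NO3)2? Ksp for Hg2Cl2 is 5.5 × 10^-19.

s ≈ 1.9e-9 M

Hg2Cl2(s) ⇌ Hg2^2+(aq) + 2 Cl^-(aq)
Ksp = [Hg2^2+][Cl^-]^2
If s mol/L dissolves here, [Hg2^2+] = 0.038 + s ≈ 0.038, [Cl^-] = 2s (since Hg2^2+ from Hg2(NO3)2 dominates).
Ksp ≈ 0.038 × (2s)^2
s = 1.9 × 10^-9 M
Check: s = 1.9 × 10^-9 ≪ 0.038, so the approximation is valid.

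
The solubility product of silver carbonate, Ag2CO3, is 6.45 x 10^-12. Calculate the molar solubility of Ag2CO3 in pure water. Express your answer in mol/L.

Ag2CO3(s) <=> 2 Ag^+(aq) + CO3^2-(aq)
Ksp = [Ag^+]^2[CO3^2-]
For each mole of Ag2CO3 that dissolves: [Ag^+] = 2s, [CO3^2-] = s.
Substituting: Ksp = (2s)^2s = 4s^3
s = (6.45 x 10^-12 / 4)^(1/3) = 1.17 × 10^-4 M

1.17 x 10^-4 M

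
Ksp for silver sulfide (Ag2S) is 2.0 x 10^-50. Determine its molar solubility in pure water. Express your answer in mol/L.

Ag2S(s) ⇌ 2 Ag^+ + S^2-
Ksp = [Ag^+]^2[S^2-]
For each mole of Ag2S that dissolves: [Ag^+] = 2s, [S^2-] = s.
Substituting: Ksp = (2s)^2s = 4s^3
s = (2.0 x 10^-50 / 4)^(1/3) = 1.7 × 10^-17 M

s = 1.7 × 10^-17 M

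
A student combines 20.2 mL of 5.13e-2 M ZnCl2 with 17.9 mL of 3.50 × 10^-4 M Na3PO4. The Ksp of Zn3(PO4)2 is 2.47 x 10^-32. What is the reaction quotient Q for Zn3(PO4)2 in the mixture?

5.44 × 10^-13

Total volume = 20.2 + 17.9 = 38.1 mL.
[Zn^2+] = 5.13 × 10^-2 × (20.2/38.1) = 2.720 × 10^-2 M
[PO4^3-] = 3.50 × 10^-4 × (17.9/38.1) = 1.644 × 10^-4 M
Zn3(PO4)2(s) <=> 3 Zn^2+(aq) + 2 PO4^3-(aq), so Q = [Zn^2+]^3[PO4^3-]^2
Q = (2.720 × 10^-2)^3(1.644 × 10^-4)^2 = 5.44 x 10^-13
Q > Ksp, so Zn3(PO4)2 will precipitate.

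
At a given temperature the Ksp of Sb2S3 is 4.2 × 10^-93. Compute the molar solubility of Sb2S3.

s ≈ 1.3e-19 M

Sb2S3(s) ⇌ 2 Sb^3+(aq) + 3 S^2-(aq)
Ksp = [Sb^3+]^2[S^2-]^3
With molar solubility s: [Sb^3+] = 2s, [S^2-] = 3s.
So Ksp = (2s)^2 × (3s)^3 = 108s^5
s^5 = 4.2 × 10^-93 / 108, so s = 1.3 × 10^-19 M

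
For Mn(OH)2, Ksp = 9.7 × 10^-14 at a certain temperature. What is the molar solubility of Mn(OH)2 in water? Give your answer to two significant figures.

s = 2.9 × 10^-5 M

Mn(OH)2(s) ⇌ Mn^2+ + 2 OH^-
Ksp = [Mn^2+][OH^-]^2
Let s = molar solubility. Then [Mn^2+] = s and [OH^-] = 2s.
So Ksp = s × (2s)^2 = 4s^3
Solving, s = (9.7 × 10^-14/4)^(1/3) = 2.9 x 10^-5 M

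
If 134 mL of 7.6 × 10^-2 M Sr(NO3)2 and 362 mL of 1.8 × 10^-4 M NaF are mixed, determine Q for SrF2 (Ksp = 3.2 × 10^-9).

Total volume = 134 + 362 = 496 mL.
[Sr^2+] = 7.6 x 10^-2 × (134/496) = 2.05 × 10^-2 M
[F^-] = 1.8 × 10^-4 × (362/496) = 1.31 x 10^-4 M
SrF2(s) <=> Sr^2+(aq) + 2 F^-(aq), so Q = [Sr^2+][F^-]^2
Q = (2.05 × 10^-2)(1.31 × 10^-4)^2 = 3.5 x 10^-10
Q < Ksp, so no precipitate of SrF2 forms.

3.5 × 10^-10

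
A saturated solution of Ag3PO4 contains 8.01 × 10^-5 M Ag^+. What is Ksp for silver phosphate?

1.37 x 10^-17

Ag3PO4(s) ⇌ 3 Ag^+ + PO4^3-
Stoichiometry gives [PO4^3-] = (1/3)[Ag^+] = 2.670 x 10^-5 M.
Ksp = [Ag^+]^3[PO4^3-]
Ksp = (8.01 × 10^-5)^3 × 2.670 x 10^-5 = 1.37 x 10^-17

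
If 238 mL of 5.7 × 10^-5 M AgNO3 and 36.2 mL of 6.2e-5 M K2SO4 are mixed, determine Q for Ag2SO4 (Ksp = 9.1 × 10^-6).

Q = 2.0e-14

Total volume = 238 + 36.2 = 274.2 mL.
[Ag^+] = 5.7 × 10^-5 × (238/274.2) = 4.95 x 10^-5 M
[SO4^2-] = 6.2 x 10^-5 × (36.2/274.2) = 8.19 × 10^-6 M
Ag2SO4(s) ⇌ 2 Ag^+(aq) + SO4^2-(aq), so Q = [Ag^+]^2[SO4^2-]
Q = (4.95 × 10^-5)^2(8.19 x 10^-6) = 2.0 x 10^-14
Q < Ksp, so no precipitate of Ag2SO4 forms.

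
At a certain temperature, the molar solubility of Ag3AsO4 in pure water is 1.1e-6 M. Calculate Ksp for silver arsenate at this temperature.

Ksp ≈ 4.0e-23

Ag3AsO4(s) ⇌ 3 Ag^+(aq) + AsO4^3-(aq)
For each mole of Ag3AsO4 that dissolves: [Ag^+] = 3s, [AsO4^3-] = s.
Ksp = [Ag^+]^3[AsO4^3-]
Substituting: Ksp = (3s)^3s = 27s^4
With s = 1.1 x 10^-6: Ksp = 4.0 x 10^-23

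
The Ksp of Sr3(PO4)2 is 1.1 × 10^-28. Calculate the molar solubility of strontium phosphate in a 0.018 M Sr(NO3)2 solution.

Sr3(PO4)2(s) ⇌ 3 Sr^2+(aq) + 2 PO4^3-(aq)
Ksp = [Sr^2+]^3[PO4^3-]^2
If s mol/L dissolves here, [Sr^2+] = 0.018 + 3s ≈ 0.018, [PO4^3-] = 2s (since Sr^2+ from Sr(NO3)2 dominates).
Ksp ≈ (0.018)^3 × (2s)^2
s = 2.2 x 10^-12 M
Check: 3s = 6.5 x 10^-12 ≪ 0.018, so the approximation is valid.

s ≈ 2.2e-12 M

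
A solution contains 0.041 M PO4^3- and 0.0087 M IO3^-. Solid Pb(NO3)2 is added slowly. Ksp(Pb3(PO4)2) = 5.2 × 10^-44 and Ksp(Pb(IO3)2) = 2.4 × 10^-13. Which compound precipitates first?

Pb3(PO4)2

Each salt begins to precipitate when Q = Ksp, i.e. when [Pb^2+] reaches its threshold.
For Pb3(PO4)2: 5.2 × 10^-44 = (0.041)^2 × [Pb^2+]^3  ⇒  [Pb^2+] = 3.1 x 10^-14 M.
For Pb(IO3)2: 2.4 × 10^-13 = (0.0087)^2 × [Pb^2+]  ⇒  [Pb^2+] = 3.2 × 10^-9 M.
The salt with the lower threshold [Pb^2+] precipitates first: Pb3(PO4)2.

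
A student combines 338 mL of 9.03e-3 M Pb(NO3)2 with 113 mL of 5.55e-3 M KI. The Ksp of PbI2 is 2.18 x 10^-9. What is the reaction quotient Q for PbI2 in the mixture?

Q = 1.31e-8

Total volume = 338 + 113 = 451 mL.
[Pb^2+] = 9.03 x 10^-3 × (338/451) = 6.767 x 10^-3 M
[I^-] = 5.55 × 10^-3 × (113/451) = 1.391 x 10^-3 M
PbI2(s) ⇌ Pb^2+ + 2 I^-, so Q = [Pb^2+][I^-]^2
Q = (6.767 × 10^-3)(1.391 × 10^-3)^2 = 1.31 × 10^-8
Q > Ksp, so PbI2 will precipitate.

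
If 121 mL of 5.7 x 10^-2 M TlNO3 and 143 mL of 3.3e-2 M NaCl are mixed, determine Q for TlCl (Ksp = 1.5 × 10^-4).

Total volume = 121 + 143 = 264 mL.
[Tl^+] = 5.7 x 10^-2 × (121/264) = 2.61 × 10^-2 M
[Cl^-] = 3.3 × 10^-2 × (143/264) = 1.79 x 10^-2 M
TlCl(s) ⇌ Tl^+(aq) + Cl^-(aq), so Q = [Tl^+][Cl^-]
Q = (2.61 x 10^-2)(1.79 x 10^-2) = 4.7 × 10^-4
Q > Ksp, so TlCl will precipitate.

Q ≈ 4.7 x 10^-4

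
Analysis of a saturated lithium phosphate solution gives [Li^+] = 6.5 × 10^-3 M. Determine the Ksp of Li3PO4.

Li3PO4(s) ⇌ 3 Li^+(aq) + PO4^3-(aq)
Stoichiometry gives [PO4^3-] = (1/3)[Li^+] = 2.17 × 10^-3 M.
Ksp = [Li^+]^3[PO4^3-]
Ksp = (6.5 × 10^-3)^3 × 2.17 × 10^-3 = 6.0 × 10^-10

Ksp = 6.0 × 10^-10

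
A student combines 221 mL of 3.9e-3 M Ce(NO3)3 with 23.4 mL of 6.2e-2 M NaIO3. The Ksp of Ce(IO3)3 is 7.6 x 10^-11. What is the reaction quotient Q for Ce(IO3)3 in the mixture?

Total volume = 221 + 23.4 = 244.4 mL.
[Ce^3+] = 3.9 × 10^-3 × (221/244.4) = 3.53 × 10^-3 M
[IO3^-] = 6.2 x 10^-2 × (23.4/244.4) = 5.94 × 10^-3 M
Ce(IO3)3(s) <=> Ce^3+ + 3 IO3^-, so Q = [Ce^3+][IO3^-]^3
Q = (3.53 × 10^-3)(5.94 x 10^-3)^3 = 7.4 × 10^-10
Q > Ksp, so Ce(IO3)3 will precipitate.

Q = 7.4 × 10^-10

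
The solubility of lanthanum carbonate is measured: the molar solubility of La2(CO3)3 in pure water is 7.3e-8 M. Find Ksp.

Ksp = 2.2 × 10^-34

La2(CO3)3(s) ⇌ 2 La^3+(aq) + 3 CO3^2-(aq)
For each mole of La2(CO3)3 that dissolves: [La^3+] = 2s, [CO3^2-] = 3s.
Ksp = [La^3+]^2[CO3^2-]^3
Substituting: Ksp = (2s)^2(3s)^3 = 108s^5
With s = 7.3 × 10^-8: Ksp = 2.2 × 10^-34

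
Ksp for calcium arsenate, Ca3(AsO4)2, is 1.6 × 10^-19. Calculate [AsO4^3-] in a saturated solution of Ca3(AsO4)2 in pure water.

Ca3(AsO4)2(s) ⇌ 3 Ca^2+ + 2 AsO4^3-
Ksp = [Ca^2+]^3[AsO4^3-]^2
For each mole of Ca3(AsO4)2 that dissolves: [Ca^2+] = 3s, [AsO4^3-] = 2s.
Substituting: Ksp = (3s)^3(2s)^2 = 108s^5
s^5 = 1.6 × 10^-19 / 108, so s = 6.83 x 10^-5 M
[AsO4^3-] = 2s = 1.4 × 10^-4 M

1.4 x 10^-4 M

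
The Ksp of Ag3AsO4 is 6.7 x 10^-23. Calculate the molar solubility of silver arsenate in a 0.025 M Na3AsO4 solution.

4.6e-8 M

Ag3AsO4(s) ⇌ 3 Ag^+(aq) + AsO4^3-(aq)
Ksp = [Ag^+]^3[AsO4^3-]
If s mol/L dissolves here, [Ag^+] = 3s, [AsO4^3-] = 0.025 + s ≈ 0.025 (Ksp is small, so little additional dissolves).
Ksp ≈ (3s)^3 × 0.025
s = 4.6 x 10^-8 M
Check: s = 4.6 × 10^-8 ≪ 0.025, so the approximation is valid.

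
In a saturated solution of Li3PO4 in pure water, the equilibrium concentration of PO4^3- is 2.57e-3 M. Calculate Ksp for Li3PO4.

Li3PO4(s) ⇌ 3 Li^+ + PO4^3-
Stoichiometry gives [Li^+] = (3/1)[PO4^3-] = 7.710 × 10^-3 M.
Ksp = [Li^+]^3[PO4^3-]
Ksp = (7.710 × 10^-3)^3 × 2.57 × 10^-3 = 1.18 x 10^-9

Ksp ≈ 1.18 × 10^-9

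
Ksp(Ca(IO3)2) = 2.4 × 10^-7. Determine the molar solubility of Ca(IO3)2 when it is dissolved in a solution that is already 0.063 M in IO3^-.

Ca(IO3)2(s) ⇌ Ca^2+ + 2 IO3^-
Ksp = [Ca^2+][IO3^-]^2
Let s = moles of Ca(IO3)2 that dissolve per litre. [Ca^2+] = s, [IO3^-] = 0.063 + 2s ≈ 0.063 (since the IO3^- already present dominates).
Ksp ≈ s × (0.063)^2
s = 6.0 x 10^-5 M
Check: 2s = 1.2 × 10^-4 ≪ 0.063, so the approximation is valid.

s ≈ 6.0 x 10^-5 M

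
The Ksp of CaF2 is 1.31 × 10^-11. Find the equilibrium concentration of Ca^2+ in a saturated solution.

[Ca^2+] = 1.49e-4 M

CaF2(s) ⇌ Ca^2+(aq) + 2 F^-(aq)
Ksp = [Ca^2+][F^-]^2
For each mole of CaF2 that dissolves: [Ca^2+] = s, [F^-] = 2s.
Substituting: Ksp = s(2s)^2 = 4s^3
s^3 = 1.31 × 10^-11 / 4, so s = 1.485 x 10^-4 M
[Ca^2+] = s = 1.49 × 10^-4 M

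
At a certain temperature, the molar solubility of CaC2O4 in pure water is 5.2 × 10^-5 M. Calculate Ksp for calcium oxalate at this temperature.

CaC2O4(s) ⇌ Ca^2+(aq) + C2O4^2-(aq)
With molar solubility s: [Ca^2+] = s, [C2O4^2-] = s.
Ksp = [Ca^2+][C2O4^2-]
Ksp = s × s = s^2
With s = 5.2 x 10^-5: Ksp = 2.7 × 10^-9

Ksp ≈ 2.7 x 10^-9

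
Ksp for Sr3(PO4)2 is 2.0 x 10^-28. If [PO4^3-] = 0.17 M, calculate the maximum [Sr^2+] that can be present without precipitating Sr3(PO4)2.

Sr3(PO4)2(s) <=> 3 Sr^2+ + 2 PO4^3-
Ksp = [Sr^2+]^3[PO4^3-]^2
Precipitation begins when Q = Ksp. With [PO4^3-] = 0.17 M:
2.0 x 10^-28 = (0.17)^2 × [Sr^2+]^3
[Sr^2+] = (2.0 x 10^-28 / 2.89 × 10^-2)^(1/3) = 1.9 × 10^-9 M

[Sr^2+] = 1.9e-9 M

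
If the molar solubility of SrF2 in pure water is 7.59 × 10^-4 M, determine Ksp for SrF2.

SrF2(s) <=> Sr^2+(aq) + 2 F^-(aq)
For each mole of SrF2 that dissolves: [Sr^2+] = s, [F^-] = 2s.
Ksp = [Sr^2+][F^-]^2
So Ksp = s × (2s)^2 = 4s^3
Ksp = 4 × (7.59 × 10^-4)^3 = 1.75 × 10^-9

Ksp ≈ 1.75 × 10^-9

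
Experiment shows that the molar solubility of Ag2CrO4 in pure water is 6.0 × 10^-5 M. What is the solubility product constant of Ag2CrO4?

Ag2CrO4(s) <=> 2 Ag^+ + CrO4^2-
With molar solubility s: [Ag^+] = 2s, [CrO4^2-] = s.
Ksp = [Ag^+]^2[CrO4^2-]
Ksp = (2s)^2s = 4s^3
With s = 6.0 × 10^-5: Ksp = 8.6 x 10^-13

Ksp ≈ 8.6e-13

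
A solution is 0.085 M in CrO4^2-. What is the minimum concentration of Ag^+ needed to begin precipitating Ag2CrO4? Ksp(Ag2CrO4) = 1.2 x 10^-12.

[Ag^+] ≈ 3.8e-6 M

Ag2CrO4(s) <=> 2 Ag^+ + CrO4^2-
Ksp = [Ag^+]^2[CrO4^2-]
Precipitation begins when Q = Ksp. With [CrO4^2-] = 0.085 M:
1.2 x 10^-12 = (0.085) × [Ag^+]^2
[Ag^+] = (1.2 x 10^-12 / 8.5 × 10^-2)^(1/2) = 3.8 × 10^-6 M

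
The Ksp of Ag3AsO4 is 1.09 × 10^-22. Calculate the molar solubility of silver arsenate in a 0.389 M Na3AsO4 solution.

2.18 × 10^-8 M

Ag3AsO4(s) ⇌ 3 Ag^+ + AsO4^3-
Ksp = [Ag^+]^3[AsO4^3-]
If s mol/L dissolves here, [Ag^+] = 3s, [AsO4^3-] = 0.389 + s ≈ 0.389 (common-ion effect: AsO4^3- is already 0.389 M).
Ksp ≈ (3s)^3 × 0.389
s = 2.18 × 10^-8 M
Check: s = 2.2 × 10^-8 ≪ 0.389, so the approximation is valid.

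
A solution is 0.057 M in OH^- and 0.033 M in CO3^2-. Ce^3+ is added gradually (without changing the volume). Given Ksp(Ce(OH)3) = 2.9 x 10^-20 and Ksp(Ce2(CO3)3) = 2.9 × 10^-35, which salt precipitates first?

Ce(OH)3

Each salt begins to precipitate when Q = Ksp, i.e. when [Ce^3+] reaches its threshold.
For Ce(OH)3: 2.9 x 10^-20 = (0.057)^3 × [Ce^3+]  ⇒  [Ce^3+] = 1.6 x 10^-16 M.
For Ce2(CO3)3: 2.9 × 10^-35 = (0.033)^3 × [Ce^3+]^2  ⇒  [Ce^3+] = 9.0 × 10^-16 M.
The salt with the lower threshold [Ce^3+] precipitates first: Ce(OH)3.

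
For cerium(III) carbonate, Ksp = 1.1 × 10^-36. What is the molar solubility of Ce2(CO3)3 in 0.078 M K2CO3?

Ce2(CO3)3(s) <=> 2 Ce^3+(aq) + 3 CO3^2-(aq)
Ksp = [Ce^3+]^2[CO3^2-]^3
If s mol/L dissolves here, [Ce^3+] = 2s, [CO3^2-] = 0.078 + 3s ≈ 0.078 (since CO3^2- from K2CO3 dominates).
Ksp ≈ (2s)^2 × (0.078)^3
s = 2.4 x 10^-17 M
Check: 3s = 7.2 × 10^-17 ≪ 0.078, so the approximation is valid.

2.4e-17 M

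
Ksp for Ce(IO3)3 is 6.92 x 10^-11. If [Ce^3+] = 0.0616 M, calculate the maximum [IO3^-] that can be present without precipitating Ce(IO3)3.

[IO3^-] ≈ 1.04e-3 M

Ce(IO3)3(s) ⇌ Ce^3+(aq) + 3 IO3^-(aq)
Ksp = [Ce^3+][IO3^-]^3
Precipitation begins when Q = Ksp. With [Ce^3+] = 0.0616 M:
6.92 x 10^-11 = (0.0616) × [IO3^-]^3
[IO3^-] = (6.92 x 10^-11 / 6.16 × 10^-2)^(1/3) = 1.04 × 10^-3 M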